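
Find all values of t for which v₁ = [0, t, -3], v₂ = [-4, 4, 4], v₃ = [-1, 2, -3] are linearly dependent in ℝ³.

Place the vectors as rows of a 3×3 matrix; dependence ⇔ determinant zero.
Expanding, det = 12 - 16*t.
Setting this to zero gives t = 3/4.

t = 3/4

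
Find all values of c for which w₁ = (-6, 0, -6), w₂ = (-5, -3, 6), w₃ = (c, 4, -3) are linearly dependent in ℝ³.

The vectors are dependent exactly when the determinant of the matrix with rows w₁, w₂, w₃ vanishes.
The determinant works out to 210 - 18*c.
Setting this to zero gives c = 35/3.

c = 35/3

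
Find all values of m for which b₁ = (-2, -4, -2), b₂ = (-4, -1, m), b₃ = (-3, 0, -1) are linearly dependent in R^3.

The set is linearly dependent precisely when det[b₁; b₂; b₃] = 0.
Cofactor expansion gives det = 12*m + 20.
Setting this to zero gives m = -5/3.

m = -5/3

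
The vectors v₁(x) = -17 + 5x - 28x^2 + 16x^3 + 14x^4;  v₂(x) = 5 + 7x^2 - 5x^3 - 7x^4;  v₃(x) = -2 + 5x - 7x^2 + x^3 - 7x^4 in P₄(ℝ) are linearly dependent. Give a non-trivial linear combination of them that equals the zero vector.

v₁ + 3v₂ - v₃ = 0

Pass to coordinate vectors relative to the basis {1, x, …, x^4}.
Write the vectors as columns of a matrix and find a nonzero vector in its null space.
The free variable yields coefficients (1, 3, -1) (any nonzero multiple also works).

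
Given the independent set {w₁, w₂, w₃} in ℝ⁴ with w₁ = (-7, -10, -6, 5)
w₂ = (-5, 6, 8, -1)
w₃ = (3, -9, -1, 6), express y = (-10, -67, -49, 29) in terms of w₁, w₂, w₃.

Write y = α₁w₁ + … + α₃w₃ and equate components.
Back-substitution yields (α₁, α₂, α₃) = (4, -3, 1).

y = 4w₁ - 3w₂ + w₃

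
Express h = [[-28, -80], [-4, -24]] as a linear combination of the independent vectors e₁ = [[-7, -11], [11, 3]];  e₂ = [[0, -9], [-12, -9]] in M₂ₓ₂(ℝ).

Identify each element with its coordinate vector in ℝ⁴ via {E₁₁, E₁₂, E₂₁, E₂₂}.
Since e₁, e₂ are independent, the coefficients expressing h are uniquely determined by a linear system.
The system has the unique solution (α₁, α₂) = (4, 4).

h = 4e₁ + 4e₂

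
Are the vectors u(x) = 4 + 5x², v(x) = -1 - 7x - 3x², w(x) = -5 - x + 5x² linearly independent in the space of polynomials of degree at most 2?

Take coordinates with respect to the standard basis {1, x, x²}.
Form the 3×3 matrix with these as columns; its determinant is -322.
A nonzero determinant means the columns are linearly independent.

linearly independent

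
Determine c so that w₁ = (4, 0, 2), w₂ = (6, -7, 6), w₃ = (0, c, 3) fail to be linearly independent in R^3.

c = -7

The vectors are dependent exactly when the determinant of the matrix with rows w₁, w₂, w₃ vanishes.
Expanding, det = -12*c - 84.
Setting this to zero gives c = -7.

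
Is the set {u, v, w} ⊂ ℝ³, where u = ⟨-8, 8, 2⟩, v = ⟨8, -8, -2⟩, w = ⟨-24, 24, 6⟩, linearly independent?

Form the 3×3 matrix with these as columns; its determinant is 0.
A zero determinant means the columns are linearly dependent.
Indeed u + v = 0.

linearly dependent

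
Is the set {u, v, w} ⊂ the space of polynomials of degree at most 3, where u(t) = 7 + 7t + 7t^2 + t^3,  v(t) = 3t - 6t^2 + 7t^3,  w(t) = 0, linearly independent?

Take coordinates with respect to the standard basis {1, t, …, t^3}.
One of the vectors is the zero vector, so the set is linearly dependent.

linearly dependent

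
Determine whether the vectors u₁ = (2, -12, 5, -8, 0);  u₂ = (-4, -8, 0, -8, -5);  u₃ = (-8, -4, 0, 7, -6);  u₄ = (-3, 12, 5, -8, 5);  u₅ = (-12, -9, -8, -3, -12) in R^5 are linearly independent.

linearly independent

Row-reduce the matrix whose columns are u₁, u₂, u₃, u₄, u₅.
The reduction yields 5 nonzero rows, so the rank is 5.
Since rank = 5 (the number of vectors), the set is linearly independent.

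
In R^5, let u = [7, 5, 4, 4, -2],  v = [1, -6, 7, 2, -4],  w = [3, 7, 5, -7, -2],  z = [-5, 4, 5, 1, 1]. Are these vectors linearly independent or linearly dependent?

linearly independent

Place the vectors as rows of a 4×5 matrix and reduce to echelon form.
The reduction yields 4 nonzero rows, so the rank is 4.
Since rank = 4 (the number of vectors), the set is linearly independent.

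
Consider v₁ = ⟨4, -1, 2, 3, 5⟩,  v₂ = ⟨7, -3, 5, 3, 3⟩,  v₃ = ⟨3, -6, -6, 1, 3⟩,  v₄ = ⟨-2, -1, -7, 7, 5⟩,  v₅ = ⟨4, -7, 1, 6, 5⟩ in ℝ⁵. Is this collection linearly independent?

linearly independent

Form the 5×5 matrix with these as columns; its determinant is 5481.
A nonzero determinant means the columns are linearly independent.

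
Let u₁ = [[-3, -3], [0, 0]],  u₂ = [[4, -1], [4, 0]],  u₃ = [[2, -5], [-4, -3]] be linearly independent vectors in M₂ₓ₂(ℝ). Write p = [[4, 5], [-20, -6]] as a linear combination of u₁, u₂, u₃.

p = -4u₁ - 3u₂ + 2u₃

Identify each element with its coordinate vector in ℝ⁴ via {E₁₁, E₁₂, E₂₁, E₂₂}.
Since u₁, u₂, u₃ are independent, the coefficients expressing p are uniquely determined by a linear system.
Back-substitution yields (c₁, c₂, c₃) = (-4, -3, 2).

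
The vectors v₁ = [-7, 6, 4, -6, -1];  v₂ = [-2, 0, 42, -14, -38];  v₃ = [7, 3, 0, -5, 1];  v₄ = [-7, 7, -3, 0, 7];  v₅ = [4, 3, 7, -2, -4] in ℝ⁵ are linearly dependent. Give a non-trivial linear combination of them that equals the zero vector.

Set up α₁v₁ + … + α₅v₅ = 0 and solve the homogeneous system.
A generator of the null space is (3, -1, -2, -3, 3).

3v₁ - v₂ - 2v₃ - 3v₄ + 3v₅ = 0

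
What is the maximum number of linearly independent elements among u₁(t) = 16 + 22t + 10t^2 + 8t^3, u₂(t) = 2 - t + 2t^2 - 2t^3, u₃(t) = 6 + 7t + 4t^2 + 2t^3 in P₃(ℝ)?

Represent each element by its coordinate vector in ℝ⁴.
Form the matrix with u₁, u₂, u₃ as columns and reduce.
Exactly 2 pivots survive; hence the rank is 2.

2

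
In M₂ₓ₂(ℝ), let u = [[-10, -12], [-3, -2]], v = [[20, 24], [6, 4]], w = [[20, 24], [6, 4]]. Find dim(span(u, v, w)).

1

Represent each element by its coordinate vector in ℝ⁴.
Row-reduce the 3×4 matrix with these as rows.
Reduction leaves 1 leading entry, giving rank 1.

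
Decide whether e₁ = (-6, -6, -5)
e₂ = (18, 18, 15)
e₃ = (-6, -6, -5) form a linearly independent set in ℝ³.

linearly dependent

Form the 3×3 matrix with these as columns; its determinant is 0.
A zero determinant means the columns are linearly dependent.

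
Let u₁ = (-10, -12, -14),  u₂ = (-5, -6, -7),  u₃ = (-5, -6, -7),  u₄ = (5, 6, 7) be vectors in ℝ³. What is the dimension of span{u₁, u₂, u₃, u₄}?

Row-reduce the 4×3 matrix with these as rows.
There is 1 pivot column, so rank = 1.
(With 4 elements in a 3-dimensional space the rank is at most 3.)

1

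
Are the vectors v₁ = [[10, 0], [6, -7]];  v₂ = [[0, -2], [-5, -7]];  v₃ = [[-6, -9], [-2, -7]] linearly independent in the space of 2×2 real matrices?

Write each element as a coordinate vector in ℝ⁴ using {E₁₁, E₁₂, E₂₁, E₂₂}.
Row-reduce the matrix whose columns are v₁, v₂, v₃.
The reduction yields 3 nonzero rows, so the rank is 3.
Since rank = 3 (the number of vectors), the set is linearly independent.

linearly independent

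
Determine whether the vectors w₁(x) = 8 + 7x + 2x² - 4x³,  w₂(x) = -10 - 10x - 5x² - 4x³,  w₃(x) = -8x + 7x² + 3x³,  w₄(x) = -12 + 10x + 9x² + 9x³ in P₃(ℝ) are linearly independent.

Write each element as a coordinate vector in ℝ⁴ using {1, x, …, x³}.
Form the 4×4 matrix with these as columns; its determinant is 15684.
A nonzero determinant means the columns are linearly independent.

linearly independent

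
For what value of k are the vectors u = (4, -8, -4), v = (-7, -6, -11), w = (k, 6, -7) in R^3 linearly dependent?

k = -31/2

The set is linearly dependent precisely when det[u; v; w] = 0.
Cofactor expansion gives det = 64*k + 992.
Setting this to zero gives k = -31/2.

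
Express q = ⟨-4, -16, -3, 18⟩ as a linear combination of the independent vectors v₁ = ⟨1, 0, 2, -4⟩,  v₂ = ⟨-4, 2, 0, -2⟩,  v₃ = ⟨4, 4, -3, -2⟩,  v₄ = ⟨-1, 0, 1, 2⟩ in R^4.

Since v₁, v₂, v₃, v₄ are independent, the coefficients expressing q are uniquely determined by a linear system.
The system has the unique solution (c₁, …, c₄) = (-4, -2, -3, -4).

q = -4v₁ - 2v₂ - 3v₃ - 4v₄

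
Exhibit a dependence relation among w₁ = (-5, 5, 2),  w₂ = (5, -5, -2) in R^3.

Set up α₁w₁ + α₂w₂ = 0 and solve the homogeneous system.
The free variable yields coefficients (1, 1) (any nonzero multiple also works).

w₁ + w₂ = 0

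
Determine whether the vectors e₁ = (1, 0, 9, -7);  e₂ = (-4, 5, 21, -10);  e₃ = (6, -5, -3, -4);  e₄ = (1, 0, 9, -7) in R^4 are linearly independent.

linearly dependent

Two of the vectors are equal, giving an immediate dependence.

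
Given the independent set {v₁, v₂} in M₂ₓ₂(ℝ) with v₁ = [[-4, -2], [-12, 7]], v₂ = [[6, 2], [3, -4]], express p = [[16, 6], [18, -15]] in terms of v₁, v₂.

p = -v₁ + 2v₂

Take coordinate vectors relative to {E₁₁, E₁₂, E₂₁, E₂₂}.
Since v₁, v₂ are independent, the coefficients expressing p are uniquely determined by a linear system.
Row-reducing the augmented matrix gives the unique coefficients (α₁, α₂) = (-1, 2).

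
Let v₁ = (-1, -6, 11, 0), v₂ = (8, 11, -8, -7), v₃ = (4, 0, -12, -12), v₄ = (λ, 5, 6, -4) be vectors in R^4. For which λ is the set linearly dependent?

Place the vectors as rows of a 4×4 matrix; dependence ⇔ determinant zero.
Expanding, det = 8280 - 1380*λ.
Solving 8280 - 1380*λ = 0 yields λ = 6.

λ = 6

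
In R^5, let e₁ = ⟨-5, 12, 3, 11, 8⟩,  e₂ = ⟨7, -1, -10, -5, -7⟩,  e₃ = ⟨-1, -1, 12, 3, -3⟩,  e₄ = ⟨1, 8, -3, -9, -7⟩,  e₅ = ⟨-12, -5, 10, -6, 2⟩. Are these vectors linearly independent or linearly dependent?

Row-reduce the matrix whose columns are e₁, e₂, e₃, e₄, e₅.
The reduction yields 5 nonzero rows, so the rank is 5.
Since rank = 5 (the number of vectors), the set is linearly independent.

linearly independent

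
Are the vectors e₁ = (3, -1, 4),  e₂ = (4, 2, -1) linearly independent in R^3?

linearly independent

Row-reduce the matrix whose columns are e₁, e₂.
The reduction yields 2 nonzero rows, so the rank is 2.
Since rank = 2 (the number of vectors), the set is linearly independent.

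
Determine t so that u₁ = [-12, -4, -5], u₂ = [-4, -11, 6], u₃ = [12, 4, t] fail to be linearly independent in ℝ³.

t = 5

Dependence holds iff the 3×3 matrix [u₁ u₂ u₃] is singular.
The determinant works out to 116*t - 580.
Solving 116*t - 580 = 0 yields t = 5.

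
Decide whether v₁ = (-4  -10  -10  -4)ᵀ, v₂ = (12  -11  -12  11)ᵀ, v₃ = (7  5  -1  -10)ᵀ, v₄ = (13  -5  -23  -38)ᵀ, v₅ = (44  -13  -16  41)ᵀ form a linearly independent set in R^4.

There are 5 vectors in a 4-dimensional space, so they cannot be linearly independent.

linearly dependent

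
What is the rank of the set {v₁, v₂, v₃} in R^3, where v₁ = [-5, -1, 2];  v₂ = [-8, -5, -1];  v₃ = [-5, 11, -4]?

Apply Gaussian elimination to the matrix whose rows are v₁, v₂, v₃.
There are 3 pivot columns, so rank = 3.

3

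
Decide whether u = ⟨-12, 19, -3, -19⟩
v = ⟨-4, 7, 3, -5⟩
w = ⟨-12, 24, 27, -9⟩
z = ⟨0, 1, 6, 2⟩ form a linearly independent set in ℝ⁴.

linearly dependent

Row-reduce the matrix whose columns are u, v, w, z.
The reduction yields 2 nonzero rows, so the rank is 2.
Since rank 2 < 4, the set is linearly dependent.
Indeed 3u - 15v + 2w = 0.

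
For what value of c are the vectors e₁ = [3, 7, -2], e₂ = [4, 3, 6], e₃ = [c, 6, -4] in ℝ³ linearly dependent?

Place the vectors as rows of a 3×3 matrix; dependence ⇔ determinant zero.
The determinant works out to 48*c - 80.
Solving 48*c - 80 = 0 yields c = 5/3.

c = 5/3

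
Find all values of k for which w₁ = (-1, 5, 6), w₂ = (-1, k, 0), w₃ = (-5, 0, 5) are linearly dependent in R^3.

k = -1

The vectors are dependent exactly when the determinant of the matrix with rows w₁, w₂, w₃ vanishes.
Cofactor expansion gives det = 25*k + 25.
Solving 25*k + 25 = 0 yields k = -1.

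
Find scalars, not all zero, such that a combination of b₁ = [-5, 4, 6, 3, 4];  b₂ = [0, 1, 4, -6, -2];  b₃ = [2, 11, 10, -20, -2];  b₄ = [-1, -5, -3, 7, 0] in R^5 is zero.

b₂ - b₃ - 2b₄ = 0

Set up α₁b₁ + … + α₄b₄ = 0 and solve the homogeneous system.
One solution (up to scaling) is (0, 1, -1, -2).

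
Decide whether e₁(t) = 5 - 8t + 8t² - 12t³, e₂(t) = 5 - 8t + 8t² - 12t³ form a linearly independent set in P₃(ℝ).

Write each element as a coordinate vector in ℝ⁴ using {1, t, …, t³}.
Two of the vectors are equal, giving an immediate dependence.

linearly dependent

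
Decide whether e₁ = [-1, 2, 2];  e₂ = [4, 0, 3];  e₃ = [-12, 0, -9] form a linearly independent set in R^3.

linearly dependent

Row-reduce the matrix whose columns are e₁, e₂, e₃.
The reduction yields 2 nonzero rows, so the rank is 2.
Since rank 2 < 3, the set is linearly dependent.
Indeed 3e₂ + e₃ = 0.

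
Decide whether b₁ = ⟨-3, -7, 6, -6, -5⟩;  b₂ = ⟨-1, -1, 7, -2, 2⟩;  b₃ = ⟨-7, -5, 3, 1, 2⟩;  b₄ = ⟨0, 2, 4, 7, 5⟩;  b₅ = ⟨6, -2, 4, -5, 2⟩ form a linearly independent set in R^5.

The matrix [b₁|b₂|b₃|b₄|b₅] has determinant 13754.
A nonzero determinant means the columns are linearly independent.

linearly independent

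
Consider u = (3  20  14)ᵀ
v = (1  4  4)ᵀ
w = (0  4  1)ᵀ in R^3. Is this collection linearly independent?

Place the vectors as rows of a 3×3 matrix and reduce to echelon form.
The reduction yields 2 nonzero rows, so the rank is 2.
Since rank 2 < 3, the set is linearly dependent.
Indeed u - 3v - 2w = 0.

linearly dependent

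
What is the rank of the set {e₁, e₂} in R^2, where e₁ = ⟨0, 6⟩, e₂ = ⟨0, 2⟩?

1

Put the 2×2 matrix [e₁|e₂] into echelon form.
The echelon form has 1 nonzero row, so the rank is 1.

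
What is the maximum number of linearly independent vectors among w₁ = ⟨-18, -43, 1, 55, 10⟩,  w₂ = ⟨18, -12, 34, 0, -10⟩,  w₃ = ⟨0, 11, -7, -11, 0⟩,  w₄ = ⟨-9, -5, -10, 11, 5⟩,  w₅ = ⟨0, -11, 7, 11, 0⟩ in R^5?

2

Put the 5×5 matrix [w₁|w₂|w₃|w₄|w₅] into echelon form.
There are 2 pivot columns, so rank = 2.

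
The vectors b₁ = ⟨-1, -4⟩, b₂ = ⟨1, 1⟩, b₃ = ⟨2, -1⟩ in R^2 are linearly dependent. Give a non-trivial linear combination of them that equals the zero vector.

b₁ + 3b₂ - b₃ = 0

Write the vectors as columns of a matrix and find a nonzero vector in its null space.
One solution (up to scaling) is (1, 3, -1).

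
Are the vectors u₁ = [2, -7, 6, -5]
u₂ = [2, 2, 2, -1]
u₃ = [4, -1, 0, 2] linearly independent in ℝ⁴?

linearly independent

Place the vectors as rows of a 3×4 matrix and reduce to echelon form.
The reduction yields 3 nonzero rows, so the rank is 3.
Since rank = 3 (the number of vectors), the set is linearly independent.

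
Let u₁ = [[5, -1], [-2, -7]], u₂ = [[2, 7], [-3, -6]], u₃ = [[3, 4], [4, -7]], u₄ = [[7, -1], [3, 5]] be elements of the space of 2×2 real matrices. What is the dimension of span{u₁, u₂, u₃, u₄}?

Use coordinates relative to {E₁₁, E₁₂, E₂₁, E₂₂}.
Put the 4×4 matrix [u₁|u₂|u₃|u₄] into echelon form.
Exactly 4 pivots survive; hence the rank is 4.

4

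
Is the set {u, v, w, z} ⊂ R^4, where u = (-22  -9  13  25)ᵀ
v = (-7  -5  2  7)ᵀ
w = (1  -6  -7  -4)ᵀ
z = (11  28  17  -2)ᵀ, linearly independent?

linearly dependent

The matrix [u|v|w|z] has determinant 0.
A zero determinant means the columns are linearly dependent.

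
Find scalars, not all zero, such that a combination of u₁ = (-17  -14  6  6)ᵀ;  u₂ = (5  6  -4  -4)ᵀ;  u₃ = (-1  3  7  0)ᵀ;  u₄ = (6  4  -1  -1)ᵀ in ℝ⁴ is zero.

Write the vectors as columns of a matrix and find a nonzero vector in its null space.
A generator of the null space is (1, 1, 0, 2).

u₁ + u₂ + 2u₄ = 0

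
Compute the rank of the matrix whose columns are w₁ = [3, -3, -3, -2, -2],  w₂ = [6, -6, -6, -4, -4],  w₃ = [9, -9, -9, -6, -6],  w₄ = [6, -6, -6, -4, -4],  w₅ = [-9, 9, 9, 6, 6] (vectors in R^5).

Put the 5×5 matrix [w₁|w₂|w₃|w₄|w₅] into echelon form.
The echelon form has 1 nonzero row, so the rank is 1.

1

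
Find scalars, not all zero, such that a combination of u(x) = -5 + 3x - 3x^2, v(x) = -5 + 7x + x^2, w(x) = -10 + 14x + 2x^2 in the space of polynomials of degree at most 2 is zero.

2v - w = 0

Write each element as a vector in ℝ³ using {1, x, x^2}.
Write the vectors as columns of a matrix and find a nonzero vector in its null space.
One solution (up to scaling) is (0, 2, -1).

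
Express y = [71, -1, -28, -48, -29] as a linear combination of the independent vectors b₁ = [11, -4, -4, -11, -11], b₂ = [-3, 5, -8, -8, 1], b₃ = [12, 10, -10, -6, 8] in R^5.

y = 4b₁ - b₂ + 2b₃

Set up the augmented matrix [b₁ | b₂ | b₃ | y] and row-reduce.
The system has the unique solution (a₁, a₂, a₃) = (4, -1, 2).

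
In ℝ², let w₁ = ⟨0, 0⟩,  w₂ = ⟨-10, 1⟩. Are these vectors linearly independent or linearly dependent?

One of the vectors is the zero vector, so the set is linearly dependent.

linearly dependent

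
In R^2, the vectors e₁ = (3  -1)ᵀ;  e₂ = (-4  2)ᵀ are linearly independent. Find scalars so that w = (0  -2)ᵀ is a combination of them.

Since e₁, e₂ are independent, the coefficients expressing w are uniquely determined by a linear system.
Back-substitution yields (α₁, α₂) = (-4, -3).

w = -4e₁ - 3e₂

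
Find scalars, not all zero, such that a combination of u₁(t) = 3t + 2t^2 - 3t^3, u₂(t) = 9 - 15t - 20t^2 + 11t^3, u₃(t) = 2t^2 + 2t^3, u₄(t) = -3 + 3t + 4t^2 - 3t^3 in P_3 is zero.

Pass to coordinate vectors relative to the basis {1, t, …, t^3}.
Set up α₁u₁ + … + α₄u₄ = 0 and solve the homogeneous system.
One solution (up to scaling) is (2, 1, 2, 3).

2u₁ + u₂ + 2u₃ + 3u₄ = 0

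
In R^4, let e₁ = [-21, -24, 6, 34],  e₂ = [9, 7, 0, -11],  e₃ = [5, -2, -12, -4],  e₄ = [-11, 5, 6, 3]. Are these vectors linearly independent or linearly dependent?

Form the 4×4 matrix with these as columns; its determinant is 0.
A zero determinant means the columns are linearly dependent.

linearly dependent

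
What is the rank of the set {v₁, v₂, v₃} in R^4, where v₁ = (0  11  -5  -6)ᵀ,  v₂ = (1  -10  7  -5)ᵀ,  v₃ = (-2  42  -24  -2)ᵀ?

2

Apply Gaussian elimination to the matrix whose rows are v₁, v₂, v₃.
Exactly 2 pivots survive; hence the rank is 2.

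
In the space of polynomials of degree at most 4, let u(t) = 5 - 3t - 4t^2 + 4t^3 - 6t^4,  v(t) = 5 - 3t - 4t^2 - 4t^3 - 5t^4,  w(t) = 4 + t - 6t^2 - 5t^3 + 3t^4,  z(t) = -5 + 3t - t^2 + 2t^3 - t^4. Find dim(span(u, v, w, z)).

Use coordinates relative to {1, t, …, t^4}.
Form the matrix with u, v, w, z as columns and reduce.
There are 4 pivot columns, so rank = 4.

dim = 4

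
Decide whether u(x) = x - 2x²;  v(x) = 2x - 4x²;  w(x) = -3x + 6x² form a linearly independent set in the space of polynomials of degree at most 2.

Take coordinates with respect to the standard basis {1, x, x²}.
The matrix [u|v|w] has determinant 0.
A zero determinant means the columns are linearly dependent.
Indeed 2u - v = 0.

linearly dependent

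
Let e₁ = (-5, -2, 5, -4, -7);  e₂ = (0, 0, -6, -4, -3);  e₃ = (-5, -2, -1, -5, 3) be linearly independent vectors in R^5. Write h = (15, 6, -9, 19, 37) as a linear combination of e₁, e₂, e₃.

h = -4e₁ - 2e₂ + e₃

Set up the augmented matrix [e₁ | e₂ | e₃ | h] and row-reduce.
The system has the unique solution (c₁, c₂, c₃) = (-4, -2, 1).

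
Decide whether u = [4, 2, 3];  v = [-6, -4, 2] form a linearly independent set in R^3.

linearly independent

Row-reduce the matrix whose columns are u, v.
The reduction yields 2 nonzero rows, so the rank is 2.
Since rank = 2 (the number of vectors), the set is linearly independent.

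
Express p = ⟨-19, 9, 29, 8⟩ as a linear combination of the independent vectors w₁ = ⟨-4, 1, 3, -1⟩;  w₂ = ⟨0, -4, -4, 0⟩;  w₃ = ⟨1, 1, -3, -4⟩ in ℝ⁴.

p = 4w₁ - 2w₂ - 3w₃

Set up the augmented matrix [w₁ | w₂ | w₃ | p] and row-reduce.
Back-substitution yields (c₁, c₂, c₃) = (4, -2, -3).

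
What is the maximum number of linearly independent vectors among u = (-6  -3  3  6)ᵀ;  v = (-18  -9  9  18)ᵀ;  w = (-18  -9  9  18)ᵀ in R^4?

1

Form the matrix with u, v, w as columns and reduce.
Exactly 1 pivot survives; hence the rank is 1.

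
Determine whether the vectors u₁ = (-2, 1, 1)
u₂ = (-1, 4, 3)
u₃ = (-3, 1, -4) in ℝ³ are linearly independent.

linearly independent

Place the vectors as rows of a 3×3 matrix and reduce to echelon form.
The reduction yields 3 nonzero rows, so the rank is 3.
Since rank = 3 (the number of vectors), the set is linearly independent.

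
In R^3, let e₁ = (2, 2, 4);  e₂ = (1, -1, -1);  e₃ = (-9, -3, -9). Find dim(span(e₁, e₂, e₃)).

Row-reduce the 3×3 matrix with these as rows.
There are 2 pivot columns, so rank = 2.

dim = 2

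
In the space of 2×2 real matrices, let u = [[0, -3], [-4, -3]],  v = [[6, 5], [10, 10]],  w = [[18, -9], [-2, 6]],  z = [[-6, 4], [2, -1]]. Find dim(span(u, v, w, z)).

dim = 2

Pass to coordinate vectors with respect to the basis {E₁₁, E₁₂, E₂₁, E₂₂}.
Row-reduce the 4×4 matrix with these as rows.
Exactly 2 pivots survive; hence the rank is 2.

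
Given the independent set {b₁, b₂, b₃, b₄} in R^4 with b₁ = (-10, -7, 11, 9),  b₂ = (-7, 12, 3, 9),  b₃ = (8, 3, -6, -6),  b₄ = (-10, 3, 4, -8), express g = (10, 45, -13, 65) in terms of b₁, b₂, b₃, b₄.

g = -3b₁ + 4b₂ - 4b₃ - 4b₄

Write g = α₁b₁ + … + α₄b₄ and equate components.
Row-reducing the augmented matrix gives the unique coefficients (α₁, …, α₄) = (-3, 4, -4, -4).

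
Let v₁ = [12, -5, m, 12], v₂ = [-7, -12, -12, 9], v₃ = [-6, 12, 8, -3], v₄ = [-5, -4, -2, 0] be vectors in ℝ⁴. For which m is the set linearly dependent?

m = -21/2

The set is linearly dependent precisely when det[v₁; v₂; v₃; v₄] = 0.
Cofactor expansion gives det = 660*m + 6930.
Solving 660*m + 6930 = 0 yields m = -21/2.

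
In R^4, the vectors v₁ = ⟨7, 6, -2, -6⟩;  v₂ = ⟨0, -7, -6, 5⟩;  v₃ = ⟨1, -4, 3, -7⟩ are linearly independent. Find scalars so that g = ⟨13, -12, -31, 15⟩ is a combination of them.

g = 2v₁ + 4v₂ - v₃

Set up the augmented matrix [v₁ | v₂ | v₃ | g] and row-reduce.
Back-substitution yields (a₁, a₂, a₃) = (2, 4, -1).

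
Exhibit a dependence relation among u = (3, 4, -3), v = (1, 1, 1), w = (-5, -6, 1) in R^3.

u + 2v + w = 0

Set up α₁u + … + α₃w = 0 and solve the homogeneous system.
The free variable yields coefficients (1, 2, 1) (any nonzero multiple also works).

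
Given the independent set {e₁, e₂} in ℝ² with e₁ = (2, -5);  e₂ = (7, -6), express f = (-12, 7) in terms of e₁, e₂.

f = e₁ - 2e₂

Since e₁, e₂ are independent, the coefficients expressing f are uniquely determined by a linear system.
The system has the unique solution (a₁, a₂) = (1, -2).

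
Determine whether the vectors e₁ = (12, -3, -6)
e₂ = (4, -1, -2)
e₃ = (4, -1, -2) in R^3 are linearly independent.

linearly dependent

Two of the vectors are equal, giving an immediate dependence.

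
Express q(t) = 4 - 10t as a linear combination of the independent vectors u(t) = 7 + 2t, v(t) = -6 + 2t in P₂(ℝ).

q = -2u - 3v

Work in coordinates with respect to the standard basis {1, t, t^2}.
Solve the system with u, v as columns and q as the right-hand side.
Back-substitution yields (c₁, c₂) = (-2, -3).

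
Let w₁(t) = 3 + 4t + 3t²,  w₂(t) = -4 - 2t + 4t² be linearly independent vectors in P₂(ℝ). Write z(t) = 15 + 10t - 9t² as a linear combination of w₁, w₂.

Work in coordinates with respect to the standard basis {1, t, t²}.
Set up the augmented matrix [w₁ | w₂ | z] and row-reduce.
The system has the unique solution (a₁, a₂) = (1, -3).

z = w₁ - 3w₂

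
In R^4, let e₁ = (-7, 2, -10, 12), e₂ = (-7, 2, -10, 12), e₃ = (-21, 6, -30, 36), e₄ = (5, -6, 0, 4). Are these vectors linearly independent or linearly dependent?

linearly dependent

Two of the vectors are equal, giving an immediate dependence.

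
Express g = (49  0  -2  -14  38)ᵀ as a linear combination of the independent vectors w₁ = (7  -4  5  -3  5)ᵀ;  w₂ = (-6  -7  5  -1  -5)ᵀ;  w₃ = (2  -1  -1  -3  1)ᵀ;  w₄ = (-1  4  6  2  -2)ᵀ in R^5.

Solve the system with w₁, w₂, w₃, w₄ as columns and g as the right-hand side.
Back-substitution yields (α₁, …, α₄) = (4, -3, 1, -1).

g = 4w₁ - 3w₂ + w₃ - w₄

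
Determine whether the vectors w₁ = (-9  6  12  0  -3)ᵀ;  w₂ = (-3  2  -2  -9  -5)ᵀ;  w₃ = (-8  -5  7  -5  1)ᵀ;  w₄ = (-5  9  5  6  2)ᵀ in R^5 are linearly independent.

Row-reduce the matrix whose columns are w₁, w₂, w₃, w₄.
The reduction yields 4 nonzero rows, so the rank is 4.
Since rank = 4 (the number of vectors), the set is linearly independent.

linearly independent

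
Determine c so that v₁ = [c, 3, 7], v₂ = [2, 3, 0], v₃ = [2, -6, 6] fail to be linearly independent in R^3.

c = 9

The vectors are dependent exactly when the determinant of the matrix with rows v₁, v₂, v₃ vanishes.
The determinant works out to 18*c - 162.
Setting this to zero gives c = 9.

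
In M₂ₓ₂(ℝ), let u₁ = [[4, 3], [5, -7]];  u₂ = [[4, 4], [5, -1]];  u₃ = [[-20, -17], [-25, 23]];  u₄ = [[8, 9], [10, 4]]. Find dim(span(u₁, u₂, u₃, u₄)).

Use coordinates relative to {E₁₁, E₁₂, E₂₁, E₂₂}.
Form the matrix with u₁, u₂, u₃, u₄ as columns and reduce.
The echelon form has 2 nonzero rows, so the rank is 2.

dim = 2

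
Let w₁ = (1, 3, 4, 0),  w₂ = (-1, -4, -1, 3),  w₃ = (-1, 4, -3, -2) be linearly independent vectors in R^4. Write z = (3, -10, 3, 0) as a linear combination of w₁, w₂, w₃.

Since w₁, w₂, w₃ are independent, the coefficients expressing z are uniquely determined by a linear system.
The system has the unique solution (α₁, α₂, α₃) = (-2, -2, -3).

z = -2w₁ - 2w₂ - 3w₃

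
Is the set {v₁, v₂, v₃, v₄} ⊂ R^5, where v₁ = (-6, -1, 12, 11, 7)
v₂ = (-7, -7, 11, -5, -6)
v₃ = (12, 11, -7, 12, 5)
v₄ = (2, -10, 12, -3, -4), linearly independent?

Place the vectors as rows of a 4×5 matrix and reduce to echelon form.
The reduction yields 4 nonzero rows, so the rank is 4.
Since rank = 4 (the number of vectors), the set is linearly independent.

linearly independent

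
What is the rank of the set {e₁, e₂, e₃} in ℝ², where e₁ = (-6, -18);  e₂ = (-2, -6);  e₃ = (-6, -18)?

rank 1

Row-reduce the 3×2 matrix with these as rows.
The echelon form has 1 nonzero row, so the rank is 1.
(With 3 elements in a 2-dimensional space the rank is at most 2.)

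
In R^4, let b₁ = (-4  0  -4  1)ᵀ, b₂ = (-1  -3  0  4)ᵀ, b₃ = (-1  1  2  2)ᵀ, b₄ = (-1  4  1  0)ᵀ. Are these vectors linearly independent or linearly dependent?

Row-reduce the matrix whose columns are b₁, b₂, b₃, b₄.
The reduction yields 4 nonzero rows, so the rank is 4.
Since rank = 4 (the number of vectors), the set is linearly independent.

linearly independent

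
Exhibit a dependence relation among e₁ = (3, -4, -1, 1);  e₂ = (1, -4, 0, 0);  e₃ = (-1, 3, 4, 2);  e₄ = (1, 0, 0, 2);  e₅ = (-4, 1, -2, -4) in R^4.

Write the vectors as columns of a matrix and find a nonzero vector in its null space.
A generator of the null space is (2, -1, 1, 0, 1).

2e₁ - e₂ + e₃ + e₅ = 0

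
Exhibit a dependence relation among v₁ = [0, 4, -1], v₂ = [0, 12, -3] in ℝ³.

Row-reduce the matrix with v₁, v₂ as columns; the null space gives the coefficients.
A generator of the null space is (3, -1).

3v₁ - v₂ = 0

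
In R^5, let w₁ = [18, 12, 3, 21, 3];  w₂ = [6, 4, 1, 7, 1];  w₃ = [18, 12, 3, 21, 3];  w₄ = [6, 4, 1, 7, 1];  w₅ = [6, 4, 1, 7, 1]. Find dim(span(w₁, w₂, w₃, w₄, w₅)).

dim = 1

Apply Gaussian elimination to the matrix whose rows are w₁, w₂, w₃, w₄, w₅.
Exactly 1 pivot survives; hence the rank is 1.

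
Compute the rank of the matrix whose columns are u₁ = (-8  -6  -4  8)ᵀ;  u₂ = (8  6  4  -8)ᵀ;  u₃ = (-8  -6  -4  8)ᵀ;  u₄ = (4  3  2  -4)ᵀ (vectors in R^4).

Row-reduce the 4×4 matrix with these as rows.
There is 1 pivot column, so rank = 1.

1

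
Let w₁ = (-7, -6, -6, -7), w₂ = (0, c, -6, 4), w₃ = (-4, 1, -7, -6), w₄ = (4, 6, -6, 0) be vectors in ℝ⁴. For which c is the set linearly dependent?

c = -45

Place the vectors as rows of a 4×4 matrix; dependence ⇔ determinant zero.
The determinant works out to 32*c + 1440.
Setting this to zero gives c = -45.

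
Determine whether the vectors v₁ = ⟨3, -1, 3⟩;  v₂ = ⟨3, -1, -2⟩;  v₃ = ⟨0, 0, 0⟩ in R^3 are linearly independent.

linearly dependent

One of the vectors is the zero vector, so the set is linearly dependent.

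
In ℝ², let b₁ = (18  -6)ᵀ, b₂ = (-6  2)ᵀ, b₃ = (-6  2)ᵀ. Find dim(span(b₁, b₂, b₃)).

1

Apply Gaussian elimination to the matrix whose rows are b₁, b₂, b₃.
Exactly 1 pivot survives; hence the rank is 1.
(With 3 elements in a 2-dimensional space the rank is at most 2.)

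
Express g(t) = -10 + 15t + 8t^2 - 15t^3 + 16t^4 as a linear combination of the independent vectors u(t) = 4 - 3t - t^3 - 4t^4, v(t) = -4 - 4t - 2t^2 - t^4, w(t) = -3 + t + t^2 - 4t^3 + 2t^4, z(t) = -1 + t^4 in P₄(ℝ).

Take coordinate vectors relative to {1, t, …, t^4}.
Solve the system with u, v, w, z as columns and g as the right-hand side.
The system has the unique solution (a₁, …, a₄) = (-1, -2, 4, 2).

g = -u - 2v + 4w + 2z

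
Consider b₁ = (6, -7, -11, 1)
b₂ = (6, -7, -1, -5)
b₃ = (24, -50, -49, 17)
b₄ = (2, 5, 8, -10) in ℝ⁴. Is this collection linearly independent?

linearly dependent

Row-reduce the matrix whose columns are b₁, b₂, b₃, b₄.
The reduction yields 3 nonzero rows, so the rank is 3.
Since rank 3 < 4, the set is linearly dependent.
Indeed 2b₁ + 3b₂ - b₃ - 3b₄ = 0.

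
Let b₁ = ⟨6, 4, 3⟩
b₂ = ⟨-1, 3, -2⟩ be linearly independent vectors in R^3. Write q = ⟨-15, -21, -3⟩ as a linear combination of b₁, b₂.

q = -3b₁ - 3b₂

Set up the augmented matrix [b₁ | b₂ | q] and row-reduce.
Row-reducing the augmented matrix gives the unique coefficients (a₁, a₂) = (-3, -3).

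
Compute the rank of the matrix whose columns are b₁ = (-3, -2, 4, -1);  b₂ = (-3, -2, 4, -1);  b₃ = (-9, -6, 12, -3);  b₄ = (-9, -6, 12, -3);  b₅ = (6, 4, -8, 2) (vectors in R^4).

Apply Gaussian elimination to the matrix whose rows are b₁, b₂, b₃, b₄, b₅.
The echelon form has 1 nonzero row, so the rank is 1.
(With 5 elements in a 4-dimensional space the rank is at most 4.)

rank 1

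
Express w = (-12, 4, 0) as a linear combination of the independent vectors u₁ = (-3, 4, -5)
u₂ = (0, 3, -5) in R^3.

Write w = α₁u₁ + α₂u₂ and equate components.
Back-substitution yields (α₁, α₂) = (4, -4).

w = 4u₁ - 4u₂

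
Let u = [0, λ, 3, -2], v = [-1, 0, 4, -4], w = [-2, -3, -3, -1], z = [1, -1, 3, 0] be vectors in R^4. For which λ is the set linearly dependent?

Place the vectors as rows of a 4×4 matrix; dependence ⇔ determinant zero.
Cofactor expansion gives det = 7 - 5*λ.
This vanishes exactly when λ = 7/5.

λ = 7/5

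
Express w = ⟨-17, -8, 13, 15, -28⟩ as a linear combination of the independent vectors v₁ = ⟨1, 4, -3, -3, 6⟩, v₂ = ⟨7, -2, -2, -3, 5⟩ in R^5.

Since v₁, v₂ are independent, the coefficients expressing w are uniquely determined by a linear system.
Back-substitution yields (a₁, a₂) = (-3, -2).

w = -3v₁ - 2v₂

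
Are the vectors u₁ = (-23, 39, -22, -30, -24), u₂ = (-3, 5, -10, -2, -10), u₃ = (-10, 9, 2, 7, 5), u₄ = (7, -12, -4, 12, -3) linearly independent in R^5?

Place the vectors as rows of a 4×5 matrix and reduce to echelon form.
The reduction yields 3 nonzero rows, so the rank is 3.
Since rank 3 < 4, the set is linearly dependent.

linearly dependent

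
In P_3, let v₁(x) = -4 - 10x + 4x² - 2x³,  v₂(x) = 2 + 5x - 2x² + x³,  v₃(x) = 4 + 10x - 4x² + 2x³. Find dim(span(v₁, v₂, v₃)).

dim = 1

Represent each element by its coordinate vector in ℝ⁴.
Form the matrix with v₁, v₂, v₃ as columns and reduce.
The echelon form has 1 nonzero row, so the rank is 1.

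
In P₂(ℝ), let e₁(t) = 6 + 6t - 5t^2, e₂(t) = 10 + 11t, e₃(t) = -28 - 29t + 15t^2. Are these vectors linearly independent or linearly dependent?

Take coordinates with respect to the standard basis {1, t, t^2}.
The matrix [e₁|e₂|e₃] has determinant 0.
A zero determinant means the columns are linearly dependent.

linearly dependent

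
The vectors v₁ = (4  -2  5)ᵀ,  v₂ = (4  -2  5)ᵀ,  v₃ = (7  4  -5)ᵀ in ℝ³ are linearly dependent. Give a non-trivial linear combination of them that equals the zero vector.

v₁ - v₂ = 0

Set up α₁v₁ + … + α₃v₃ = 0 and solve the homogeneous system.
A generator of the null space is (1, -1, 0).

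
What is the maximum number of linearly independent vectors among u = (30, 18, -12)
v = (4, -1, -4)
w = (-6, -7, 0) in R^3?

Row-reduce the 3×3 matrix with these as rows.
Exactly 2 pivots survive; hence the rank is 2.

2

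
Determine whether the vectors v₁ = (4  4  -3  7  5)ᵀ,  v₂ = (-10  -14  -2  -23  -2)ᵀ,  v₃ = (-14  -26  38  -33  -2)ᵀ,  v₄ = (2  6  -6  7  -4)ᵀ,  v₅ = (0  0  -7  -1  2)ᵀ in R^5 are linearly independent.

The matrix [v₁|v₂|v₃|v₄|v₅] has determinant 0.
A zero determinant means the columns are linearly dependent.

linearly dependent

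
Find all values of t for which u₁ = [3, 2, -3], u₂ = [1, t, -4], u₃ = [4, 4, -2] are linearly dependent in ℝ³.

t = -4/3

Place the vectors as rows of a 3×3 matrix; dependence ⇔ determinant zero.
Cofactor expansion gives det = 6*t + 8.
Setting this to zero gives t = -4/3.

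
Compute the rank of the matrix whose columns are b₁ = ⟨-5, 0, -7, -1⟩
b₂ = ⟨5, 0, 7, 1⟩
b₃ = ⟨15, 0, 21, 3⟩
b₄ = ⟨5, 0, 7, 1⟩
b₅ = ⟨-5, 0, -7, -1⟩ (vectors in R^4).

1

Row-reduce the 5×4 matrix with these as rows.
Reduction leaves 1 leading entry, giving rank 1.
(With 5 elements in a 4-dimensional space the rank is at most 4.)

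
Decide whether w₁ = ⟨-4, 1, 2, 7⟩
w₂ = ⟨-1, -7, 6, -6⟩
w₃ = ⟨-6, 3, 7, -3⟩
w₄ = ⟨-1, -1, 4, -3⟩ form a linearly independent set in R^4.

linearly independent

The matrix [w₁|w₂|w₃|w₄] has determinant 609.
A nonzero determinant means the columns are linearly independent.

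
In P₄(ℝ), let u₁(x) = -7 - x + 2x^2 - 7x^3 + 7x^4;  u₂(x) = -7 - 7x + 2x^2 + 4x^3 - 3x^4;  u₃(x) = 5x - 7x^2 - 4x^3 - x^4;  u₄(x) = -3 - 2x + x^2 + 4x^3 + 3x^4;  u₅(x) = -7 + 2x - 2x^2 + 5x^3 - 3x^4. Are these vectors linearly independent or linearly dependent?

linearly independent

Write each element as a coordinate vector in ℝ⁵ using {1, x, …, x^4}.
Form the 5×5 matrix with these as columns; its determinant is 22393.
A nonzero determinant means the columns are linearly independent.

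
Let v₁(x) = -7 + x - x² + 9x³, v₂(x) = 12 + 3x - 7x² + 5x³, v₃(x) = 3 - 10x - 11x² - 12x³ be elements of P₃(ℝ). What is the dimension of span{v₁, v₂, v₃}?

Pass to coordinate vectors with respect to the basis {1, x, …, x³}.
Put the 4×3 matrix [v₁|v₂|v₃] into echelon form.
Reduction leaves 3 leading entries, giving rank 3.

3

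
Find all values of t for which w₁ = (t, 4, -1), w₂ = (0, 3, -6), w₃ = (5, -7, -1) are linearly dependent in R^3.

t = -7/3

The vectors are dependent exactly when the determinant of the matrix with rows w₁, w₂, w₃ vanishes.
The determinant works out to -45*t - 105.
This vanishes exactly when t = -7/3.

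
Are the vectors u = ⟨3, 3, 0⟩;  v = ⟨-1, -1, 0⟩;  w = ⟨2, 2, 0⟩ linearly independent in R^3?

Form the 3×3 matrix with these as columns; its determinant is 0.
A zero determinant means the columns are linearly dependent.

linearly dependent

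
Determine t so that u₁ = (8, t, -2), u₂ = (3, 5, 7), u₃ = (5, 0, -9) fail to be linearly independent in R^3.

Place the vectors as rows of a 3×3 matrix; dependence ⇔ determinant zero.
The determinant works out to 62*t - 310.
This vanishes exactly when t = 5.

t = 5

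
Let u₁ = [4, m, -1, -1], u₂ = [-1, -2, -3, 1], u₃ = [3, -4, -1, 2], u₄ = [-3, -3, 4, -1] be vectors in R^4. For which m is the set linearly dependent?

m = 9

Dependence holds iff the 4×4 matrix [u₁ u₂ u₃ u₄] is singular.
Expanding, det = 225 - 25*m.
Setting this to zero gives m = 9.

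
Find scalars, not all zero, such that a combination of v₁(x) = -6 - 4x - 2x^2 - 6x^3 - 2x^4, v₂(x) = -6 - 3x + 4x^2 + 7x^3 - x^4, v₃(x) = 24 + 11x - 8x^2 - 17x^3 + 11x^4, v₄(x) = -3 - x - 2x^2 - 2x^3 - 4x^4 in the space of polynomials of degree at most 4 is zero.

Take coordinates with respect to {1, x, …, x^4}.
Solve the homogeneous system with v₁, v₂, v₃, v₄ as columns by row-reducing the coefficient matrix.
One solution (up to scaling) is (0, 3, 1, 2).

3v₂ + v₃ + 2v₄ = 0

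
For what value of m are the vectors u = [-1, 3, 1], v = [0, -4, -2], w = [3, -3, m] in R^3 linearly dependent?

Dependence holds iff the 3×3 matrix [u v w] is singular.
Expanding, det = 4*m.
This vanishes exactly when m = 0.

m = 0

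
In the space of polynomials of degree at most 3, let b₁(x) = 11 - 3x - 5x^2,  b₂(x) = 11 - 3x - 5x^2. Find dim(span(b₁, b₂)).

dim = 1

Represent each element by its coordinate vector in ℝ⁴.
Put the 4×2 matrix [b₁|b₂] into echelon form.
Exactly 1 pivot survives; hence the rank is 1.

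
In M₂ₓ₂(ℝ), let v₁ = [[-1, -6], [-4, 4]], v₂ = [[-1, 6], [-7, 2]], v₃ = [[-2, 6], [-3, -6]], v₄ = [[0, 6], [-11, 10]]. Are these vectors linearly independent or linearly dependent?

Write each element as a coordinate vector in ℝ⁴ using {E₁₁, E₁₂, E₂₁, E₂₂}.
The matrix [v₁|v₂|v₃|v₄] has determinant 0.
A zero determinant means the columns are linearly dependent.
Indeed 2v₂ - v₃ - v₄ = 0.

linearly dependent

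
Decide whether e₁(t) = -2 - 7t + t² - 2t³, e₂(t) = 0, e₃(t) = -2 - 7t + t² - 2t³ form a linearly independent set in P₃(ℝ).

Write each element as a coordinate vector in ℝ⁴ using {1, t, …, t³}.
One of the vectors is the zero vector, so the set is linearly dependent.

linearly dependent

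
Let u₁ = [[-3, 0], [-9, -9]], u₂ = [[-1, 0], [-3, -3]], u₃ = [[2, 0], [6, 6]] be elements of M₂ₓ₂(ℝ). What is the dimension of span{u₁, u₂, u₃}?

dim = 1

Represent each element by its coordinate vector in ℝ⁴.
Row-reduce the 3×4 matrix with these as rows.
The echelon form has 1 nonzero row, so the rank is 1.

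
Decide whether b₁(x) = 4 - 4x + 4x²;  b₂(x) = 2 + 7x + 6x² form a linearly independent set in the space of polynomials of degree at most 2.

linearly independent

Take coordinates with respect to the standard basis {1, x, x²}.
Row-reduce the matrix whose columns are b₁, b₂.
The reduction yields 2 nonzero rows, so the rank is 2.
Since rank = 2 (the number of vectors), the set is linearly independent.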